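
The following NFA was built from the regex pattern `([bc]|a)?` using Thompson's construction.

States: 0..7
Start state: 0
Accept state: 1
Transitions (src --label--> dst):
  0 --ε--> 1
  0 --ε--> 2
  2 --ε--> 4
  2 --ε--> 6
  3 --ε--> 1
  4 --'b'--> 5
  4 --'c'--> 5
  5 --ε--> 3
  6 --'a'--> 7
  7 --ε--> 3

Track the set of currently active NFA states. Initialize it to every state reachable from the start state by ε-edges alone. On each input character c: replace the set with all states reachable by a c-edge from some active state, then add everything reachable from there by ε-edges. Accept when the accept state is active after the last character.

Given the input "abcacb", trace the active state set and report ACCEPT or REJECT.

initial (ε-close {0}): {0,1,2,4,6}
'a' @ 1: {1,3,7}  [accepting]
'b' @ 2: {}  — no active states
rest 'cacb' ignored (set empty)
final: {}; accept 1 not in set

Answer: REJECT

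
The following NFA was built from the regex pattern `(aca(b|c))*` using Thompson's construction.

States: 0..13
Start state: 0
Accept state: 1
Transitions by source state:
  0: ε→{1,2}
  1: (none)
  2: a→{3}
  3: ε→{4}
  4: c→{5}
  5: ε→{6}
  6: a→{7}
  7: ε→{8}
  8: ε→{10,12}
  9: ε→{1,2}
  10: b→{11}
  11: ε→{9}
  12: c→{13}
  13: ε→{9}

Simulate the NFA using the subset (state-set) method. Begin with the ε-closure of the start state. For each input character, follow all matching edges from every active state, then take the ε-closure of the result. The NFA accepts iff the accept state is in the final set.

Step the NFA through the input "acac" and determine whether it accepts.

Answer: ACCEPT

Derivation:
initial (ε-close {0}): {0,1,2}
'a' @ 1: {3,4}
'c' @ 2: {5,6}
'a' @ 3: {7,8,10,12}
'c' @ 4: {1,2,9,13}  (accept∈set)
after full input: {1,2,9,13}  (accept=1 in)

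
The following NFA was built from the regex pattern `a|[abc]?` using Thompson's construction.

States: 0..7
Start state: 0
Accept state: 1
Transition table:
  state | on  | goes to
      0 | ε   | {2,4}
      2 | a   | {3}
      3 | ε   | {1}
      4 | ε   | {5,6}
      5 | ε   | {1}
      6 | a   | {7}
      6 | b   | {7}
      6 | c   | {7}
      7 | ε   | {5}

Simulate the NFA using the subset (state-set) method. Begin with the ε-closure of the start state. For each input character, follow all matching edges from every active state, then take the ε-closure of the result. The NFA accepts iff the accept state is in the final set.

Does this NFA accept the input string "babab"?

initial (ε-close {0}): {0,1,2,4,5,6}
'b' @ 1: {1,5,7}  ✓accept
'a' @ 2: {}  — dead — no transitions
rest 'bab' ignored (set empty)
after full input: {}  (accept=1 not in)

Answer: REJECT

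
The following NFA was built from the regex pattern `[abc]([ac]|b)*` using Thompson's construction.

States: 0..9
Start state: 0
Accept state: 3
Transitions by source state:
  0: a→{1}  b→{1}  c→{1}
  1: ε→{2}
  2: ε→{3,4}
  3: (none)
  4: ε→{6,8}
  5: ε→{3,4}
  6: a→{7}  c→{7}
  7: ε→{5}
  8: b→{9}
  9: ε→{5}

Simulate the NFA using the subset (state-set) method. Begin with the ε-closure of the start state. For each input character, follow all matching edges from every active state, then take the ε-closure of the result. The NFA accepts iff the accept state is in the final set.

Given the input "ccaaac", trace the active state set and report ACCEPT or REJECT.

Answer: ACCEPT

Derivation:
S₀ = ε-closure({0}) = {0}
'c' @ 1: {1,2,3,4,6,8}  ✓accept
'c' @ 2: {3,4,5,6,7,8}  ✓accept
'a' @ 3: {3,4,5,6,7,8}  ✓accept
'a' @ 4: {3,4,5,6,7,8}  ✓accept
'a' @ 5: {3,4,5,6,7,8}  ✓accept
'c' @ 6: {3,4,5,6,7,8}  ✓accept
end set {3,4,5,6,7,8} — state 3 in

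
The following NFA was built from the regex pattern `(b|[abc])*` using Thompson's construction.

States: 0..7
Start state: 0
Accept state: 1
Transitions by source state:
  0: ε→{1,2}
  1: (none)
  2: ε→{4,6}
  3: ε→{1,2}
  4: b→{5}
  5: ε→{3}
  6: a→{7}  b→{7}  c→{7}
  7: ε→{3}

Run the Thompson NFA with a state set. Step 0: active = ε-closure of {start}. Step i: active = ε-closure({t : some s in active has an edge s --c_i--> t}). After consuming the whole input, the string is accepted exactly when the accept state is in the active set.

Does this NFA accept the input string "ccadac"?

Answer: REJECT

Steps:
S₀ = ε-closure({0}) = {0,1,2,4,6}
'c' @ 1: {1,2,3,4,6,7}  [accepting]
'c' @ 2: {1,2,3,4,6,7}  [accepting]
'a' @ 3: {1,2,3,4,6,7}  [accepting]
'd' @ 4: {}  — state set empty
rest 'ac' ignored (set empty)
after full input: {}  (accept=1 not in)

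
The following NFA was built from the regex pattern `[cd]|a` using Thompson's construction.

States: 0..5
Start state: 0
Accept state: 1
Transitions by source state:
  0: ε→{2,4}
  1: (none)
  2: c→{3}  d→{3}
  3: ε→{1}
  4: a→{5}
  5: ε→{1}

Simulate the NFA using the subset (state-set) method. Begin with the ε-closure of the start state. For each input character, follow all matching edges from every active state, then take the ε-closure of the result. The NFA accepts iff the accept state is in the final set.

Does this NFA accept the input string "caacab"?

Answer: REJECT

Steps:
S₀ = ε-closure({0}) = {0,2,4}
'c' @ 1: {1,3}  ✓accept
'a' @ 2: {}  — dead — no transitions
rest 'acab' ignored (set empty)
after full input: {}  (accept=1 not in)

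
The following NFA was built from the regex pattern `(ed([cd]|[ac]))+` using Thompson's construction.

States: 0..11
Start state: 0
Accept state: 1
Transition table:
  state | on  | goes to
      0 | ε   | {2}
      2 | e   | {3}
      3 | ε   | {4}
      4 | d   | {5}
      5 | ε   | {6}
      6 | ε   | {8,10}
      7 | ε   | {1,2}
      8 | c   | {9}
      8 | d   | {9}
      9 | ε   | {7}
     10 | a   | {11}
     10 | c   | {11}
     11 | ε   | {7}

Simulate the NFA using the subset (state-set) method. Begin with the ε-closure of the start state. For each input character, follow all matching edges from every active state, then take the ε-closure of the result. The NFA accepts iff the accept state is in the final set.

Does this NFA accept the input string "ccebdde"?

Answer: REJECT

Derivation:
initial (ε-close {0}): {0,2}
'c' @ 1: {}  — state set empty
rest 'cebdde' ignored (set empty)
end set {} — state 1 not in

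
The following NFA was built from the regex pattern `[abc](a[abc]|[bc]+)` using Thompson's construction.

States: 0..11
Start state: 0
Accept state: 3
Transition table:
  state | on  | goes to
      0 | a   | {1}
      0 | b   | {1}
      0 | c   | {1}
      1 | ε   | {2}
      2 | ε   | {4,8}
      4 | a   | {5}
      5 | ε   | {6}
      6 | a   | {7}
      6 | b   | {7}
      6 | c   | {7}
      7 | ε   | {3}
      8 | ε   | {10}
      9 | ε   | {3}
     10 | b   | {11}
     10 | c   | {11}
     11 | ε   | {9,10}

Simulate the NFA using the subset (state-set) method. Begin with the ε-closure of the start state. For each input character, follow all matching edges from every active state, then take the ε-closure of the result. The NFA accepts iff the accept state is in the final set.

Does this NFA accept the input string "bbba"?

Answer: REJECT

Derivation:
start: ε-closure({0}) = {0}
'b' @ 1: {1,2,4,8,10}
'b' @ 2: {3,9,10,11}  (accept∈set)
'b' @ 3: {3,9,10,11}  (accept∈set)
'a' @ 4: {}  — state set empty
end set {} — state 3 not in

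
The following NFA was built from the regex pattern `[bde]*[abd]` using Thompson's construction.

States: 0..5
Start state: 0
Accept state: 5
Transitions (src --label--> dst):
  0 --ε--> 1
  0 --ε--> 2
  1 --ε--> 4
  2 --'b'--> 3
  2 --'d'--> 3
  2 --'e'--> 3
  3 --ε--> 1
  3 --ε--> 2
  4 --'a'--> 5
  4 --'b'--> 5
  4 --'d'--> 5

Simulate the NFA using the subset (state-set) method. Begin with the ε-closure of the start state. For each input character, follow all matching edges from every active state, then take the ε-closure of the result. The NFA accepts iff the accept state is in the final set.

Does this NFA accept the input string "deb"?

initial (ε-close {0}): {0,1,2,4}
'd' @ 1: {1,2,3,4,5}  ✓accept
'e' @ 2: {1,2,3,4}
'b' @ 3: {1,2,3,4,5}  ✓accept
final: {1,2,3,4,5}; accept 5 in set

Answer: ACCEPT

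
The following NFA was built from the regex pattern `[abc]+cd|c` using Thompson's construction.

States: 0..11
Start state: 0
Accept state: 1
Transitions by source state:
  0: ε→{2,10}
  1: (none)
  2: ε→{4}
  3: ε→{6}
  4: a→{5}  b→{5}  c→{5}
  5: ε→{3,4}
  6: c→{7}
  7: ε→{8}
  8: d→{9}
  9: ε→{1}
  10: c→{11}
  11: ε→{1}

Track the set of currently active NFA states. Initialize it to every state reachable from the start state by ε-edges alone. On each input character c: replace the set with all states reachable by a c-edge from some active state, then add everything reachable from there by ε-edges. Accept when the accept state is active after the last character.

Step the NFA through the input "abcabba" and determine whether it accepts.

Answer: REJECT

Derivation:
initial (ε-close {0}): {0,2,4,10}
'a' @ 1: {3,4,5,6}
'b' @ 2: {3,4,5,6}
'c' @ 3: {3,4,5,6,7,8}
'a' @ 4: {3,4,5,6}
'b' @ 5: {3,4,5,6}
'b' @ 6: {3,4,5,6}
'a' @ 7: {3,4,5,6}
after full input: {3,4,5,6}  (accept=1 not in)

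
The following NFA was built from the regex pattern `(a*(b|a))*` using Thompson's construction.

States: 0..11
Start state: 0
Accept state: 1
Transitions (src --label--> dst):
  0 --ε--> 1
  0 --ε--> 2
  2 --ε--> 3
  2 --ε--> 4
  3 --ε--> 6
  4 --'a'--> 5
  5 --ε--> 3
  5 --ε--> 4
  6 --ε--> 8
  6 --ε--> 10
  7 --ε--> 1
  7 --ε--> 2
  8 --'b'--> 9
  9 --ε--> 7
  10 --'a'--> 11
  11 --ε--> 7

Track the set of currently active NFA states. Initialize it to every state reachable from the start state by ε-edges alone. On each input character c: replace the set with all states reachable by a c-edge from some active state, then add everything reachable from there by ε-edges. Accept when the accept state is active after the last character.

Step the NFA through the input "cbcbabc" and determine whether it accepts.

Answer: REJECT

Derivation:
start: ε-closure({0}) = {0,1,2,3,4,6,8,10}
'c' @ 1: {}  — dead — no transitions
rest 'bcbabc' ignored (set empty)
after full input: {}  (accept=1 not in)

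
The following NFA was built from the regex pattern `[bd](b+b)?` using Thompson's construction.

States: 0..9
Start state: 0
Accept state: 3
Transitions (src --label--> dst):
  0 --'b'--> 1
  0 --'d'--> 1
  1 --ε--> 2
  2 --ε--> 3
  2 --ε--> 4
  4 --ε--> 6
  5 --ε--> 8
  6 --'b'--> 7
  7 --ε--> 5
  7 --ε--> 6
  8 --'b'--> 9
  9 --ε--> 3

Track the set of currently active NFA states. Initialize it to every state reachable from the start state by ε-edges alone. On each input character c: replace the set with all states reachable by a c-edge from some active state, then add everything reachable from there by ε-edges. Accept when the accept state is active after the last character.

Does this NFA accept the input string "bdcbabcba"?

Answer: REJECT

Derivation:
S₀ = ε-closure({0}) = {0}
'b' @ 1: {1,2,3,4,6}  ✓accept
'd' @ 2: {}  — state set empty
rest 'cbabcba' ignored (set empty)
end set {} — state 3 not in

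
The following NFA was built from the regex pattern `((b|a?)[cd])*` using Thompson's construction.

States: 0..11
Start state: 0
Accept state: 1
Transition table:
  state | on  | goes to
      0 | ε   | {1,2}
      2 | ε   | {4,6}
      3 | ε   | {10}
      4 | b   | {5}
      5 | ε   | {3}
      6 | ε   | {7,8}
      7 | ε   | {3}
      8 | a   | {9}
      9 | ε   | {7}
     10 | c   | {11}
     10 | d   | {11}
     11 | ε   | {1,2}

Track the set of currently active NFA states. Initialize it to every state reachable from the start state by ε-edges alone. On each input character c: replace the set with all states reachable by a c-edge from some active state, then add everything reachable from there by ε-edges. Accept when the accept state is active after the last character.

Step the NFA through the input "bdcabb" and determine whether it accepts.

Answer: REJECT

Trace:
initial (ε-close {0}): {0,1,2,3,4,6,7,8,10}
'b' @ 1: {3,5,10}
'd' @ 2: {1,2,3,4,6,7,8,10,11}  ✓accept
'c' @ 3: {1,2,3,4,6,7,8,10,11}  ✓accept
'a' @ 4: {3,7,9,10}
'b' @ 5: {}  — state set empty
rest 'b' ignored (set empty)
end set {} — state 1 not in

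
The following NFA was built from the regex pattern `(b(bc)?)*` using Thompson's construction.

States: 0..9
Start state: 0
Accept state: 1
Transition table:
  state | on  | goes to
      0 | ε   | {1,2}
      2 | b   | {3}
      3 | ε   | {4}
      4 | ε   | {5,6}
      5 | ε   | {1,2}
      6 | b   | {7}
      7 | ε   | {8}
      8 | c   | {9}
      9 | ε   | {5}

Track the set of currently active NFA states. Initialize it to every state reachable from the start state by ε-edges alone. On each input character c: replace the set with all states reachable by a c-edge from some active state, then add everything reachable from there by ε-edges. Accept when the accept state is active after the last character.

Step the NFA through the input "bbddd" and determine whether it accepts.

Answer: REJECT

Steps:
S₀ = ε-closure({0}) = {0,1,2}
'b' @ 1: {1,2,3,4,5,6}  (accept∈set)
'b' @ 2: {1,2,3,4,5,6,7,8}  (accept∈set)
'd' @ 3: {}  — state set empty
rest 'dd' ignored (set empty)
end set {} — state 1 not in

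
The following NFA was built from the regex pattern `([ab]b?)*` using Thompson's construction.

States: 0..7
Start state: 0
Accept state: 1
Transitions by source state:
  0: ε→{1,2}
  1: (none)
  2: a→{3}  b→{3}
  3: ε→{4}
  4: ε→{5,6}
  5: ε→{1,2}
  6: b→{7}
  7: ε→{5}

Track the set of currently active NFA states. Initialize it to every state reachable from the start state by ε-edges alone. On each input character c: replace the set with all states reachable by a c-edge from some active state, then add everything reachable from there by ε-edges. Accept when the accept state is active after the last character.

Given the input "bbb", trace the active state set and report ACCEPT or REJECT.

Answer: ACCEPT

Derivation:
S₀ = ε-closure({0}) = {0,1,2}
'b' @ 1: {1,2,3,4,5,6}  (accept∈set)
'b' @ 2: {1,2,3,4,5,6,7}  (accept∈set)
'b' @ 3: {1,2,3,4,5,6,7}  (accept∈set)
final: {1,2,3,4,5,6,7}; accept 1 in set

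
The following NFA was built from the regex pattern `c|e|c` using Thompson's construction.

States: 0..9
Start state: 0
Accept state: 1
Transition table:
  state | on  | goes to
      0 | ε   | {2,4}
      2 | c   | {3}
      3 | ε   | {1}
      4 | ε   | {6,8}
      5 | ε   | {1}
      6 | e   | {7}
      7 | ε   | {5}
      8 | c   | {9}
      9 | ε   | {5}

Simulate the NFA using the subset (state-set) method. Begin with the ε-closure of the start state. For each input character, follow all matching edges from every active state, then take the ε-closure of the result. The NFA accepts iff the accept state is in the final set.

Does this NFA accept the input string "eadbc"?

Answer: REJECT

Trace:
S₀ = ε-closure({0}) = {0,2,4,6,8}
'e' @ 1: {1,5,7}  [accepting]
'a' @ 2: {}  — state set empty
rest 'dbc' ignored (set empty)
final: {}; accept 1 not in set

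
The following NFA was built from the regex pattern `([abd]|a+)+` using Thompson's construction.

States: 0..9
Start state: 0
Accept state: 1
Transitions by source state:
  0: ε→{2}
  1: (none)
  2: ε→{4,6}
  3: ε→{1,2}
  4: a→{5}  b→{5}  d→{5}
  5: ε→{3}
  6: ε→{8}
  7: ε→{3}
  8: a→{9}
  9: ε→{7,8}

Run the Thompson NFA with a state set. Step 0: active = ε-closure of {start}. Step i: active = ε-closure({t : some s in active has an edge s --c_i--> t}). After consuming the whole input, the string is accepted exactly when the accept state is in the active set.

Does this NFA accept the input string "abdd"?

S₀ = ε-closure({0}) = {0,2,4,6,8}
'a' @ 1: {1,2,3,4,5,6,7,8,9}  ✓accept
'b' @ 2: {1,2,3,4,5,6,8}  ✓accept
'd' @ 3: {1,2,3,4,5,6,8}  ✓accept
'd' @ 4: {1,2,3,4,5,6,8}  ✓accept
final: {1,2,3,4,5,6,8}; accept 1 in set

Answer: ACCEPT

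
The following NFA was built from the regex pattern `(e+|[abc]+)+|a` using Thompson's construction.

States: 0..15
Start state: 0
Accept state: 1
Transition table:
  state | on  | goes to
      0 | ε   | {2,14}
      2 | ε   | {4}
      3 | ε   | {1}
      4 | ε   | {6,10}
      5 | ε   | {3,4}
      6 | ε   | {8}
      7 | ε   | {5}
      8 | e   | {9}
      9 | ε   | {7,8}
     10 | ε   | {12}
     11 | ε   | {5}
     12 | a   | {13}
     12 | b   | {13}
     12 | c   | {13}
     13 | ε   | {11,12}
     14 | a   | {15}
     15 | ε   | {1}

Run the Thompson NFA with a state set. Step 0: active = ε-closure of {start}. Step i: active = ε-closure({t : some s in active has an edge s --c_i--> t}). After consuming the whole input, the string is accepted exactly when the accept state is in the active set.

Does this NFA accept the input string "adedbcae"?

Answer: REJECT

Steps:
initial (ε-close {0}): {0,2,4,6,8,10,12,14}
'a' @ 1: {1,3,4,5,6,8,10,11,12,13,15}  (accept∈set)
'd' @ 2: {}  — no active states
rest 'edbcae' ignored (set empty)
final: {}; accept 1 not in set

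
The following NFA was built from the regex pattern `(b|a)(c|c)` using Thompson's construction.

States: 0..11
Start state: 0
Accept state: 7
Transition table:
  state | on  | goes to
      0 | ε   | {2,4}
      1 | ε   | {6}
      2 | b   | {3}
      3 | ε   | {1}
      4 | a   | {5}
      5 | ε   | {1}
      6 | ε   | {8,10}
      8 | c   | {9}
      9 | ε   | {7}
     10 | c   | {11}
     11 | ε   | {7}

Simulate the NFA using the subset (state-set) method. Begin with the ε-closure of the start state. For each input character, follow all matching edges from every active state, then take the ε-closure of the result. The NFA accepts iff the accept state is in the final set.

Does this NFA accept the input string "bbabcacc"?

S₀ = ε-closure({0}) = {0,2,4}
'b' @ 1: {1,3,6,8,10}
'b' @ 2: {}  — state set empty
rest 'abcacc' ignored (set empty)
end set {} — state 7 not in

Answer: REJECT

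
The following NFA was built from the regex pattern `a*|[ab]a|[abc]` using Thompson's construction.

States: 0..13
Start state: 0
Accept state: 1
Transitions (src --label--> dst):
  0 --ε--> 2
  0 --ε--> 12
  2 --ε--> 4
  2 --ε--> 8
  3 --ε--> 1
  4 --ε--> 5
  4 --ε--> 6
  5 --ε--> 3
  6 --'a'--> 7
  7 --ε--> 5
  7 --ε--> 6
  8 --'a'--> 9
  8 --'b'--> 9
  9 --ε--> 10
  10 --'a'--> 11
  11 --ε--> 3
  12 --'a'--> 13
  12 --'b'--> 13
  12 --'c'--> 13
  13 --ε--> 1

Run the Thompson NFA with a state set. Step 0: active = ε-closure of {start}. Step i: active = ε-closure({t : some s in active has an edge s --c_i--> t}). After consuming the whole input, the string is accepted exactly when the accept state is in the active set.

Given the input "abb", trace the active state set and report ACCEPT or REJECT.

Answer: REJECT

Trace:
initial (ε-close {0}): {0,1,2,3,4,5,6,8,12}
'a' @ 1: {1,3,5,6,7,9,10,13}  [accepting]
'b' @ 2: {}  — state set empty
rest 'b' ignored (set empty)
after full input: {}  (accept=1 not in)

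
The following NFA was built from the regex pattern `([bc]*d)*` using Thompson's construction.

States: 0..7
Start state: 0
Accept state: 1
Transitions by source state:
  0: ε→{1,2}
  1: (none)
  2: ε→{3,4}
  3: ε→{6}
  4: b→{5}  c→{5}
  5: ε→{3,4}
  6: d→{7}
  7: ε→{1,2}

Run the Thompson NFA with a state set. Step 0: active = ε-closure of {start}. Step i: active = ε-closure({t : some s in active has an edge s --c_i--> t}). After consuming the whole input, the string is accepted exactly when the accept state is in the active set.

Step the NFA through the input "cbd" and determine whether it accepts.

Answer: ACCEPT

Derivation:
start: ε-closure({0}) = {0,1,2,3,4,6}
'c' @ 1: {3,4,5,6}
'b' @ 2: {3,4,5,6}
'd' @ 3: {1,2,3,4,6,7}  [accepting]
final: {1,2,3,4,6,7}; accept 1 in set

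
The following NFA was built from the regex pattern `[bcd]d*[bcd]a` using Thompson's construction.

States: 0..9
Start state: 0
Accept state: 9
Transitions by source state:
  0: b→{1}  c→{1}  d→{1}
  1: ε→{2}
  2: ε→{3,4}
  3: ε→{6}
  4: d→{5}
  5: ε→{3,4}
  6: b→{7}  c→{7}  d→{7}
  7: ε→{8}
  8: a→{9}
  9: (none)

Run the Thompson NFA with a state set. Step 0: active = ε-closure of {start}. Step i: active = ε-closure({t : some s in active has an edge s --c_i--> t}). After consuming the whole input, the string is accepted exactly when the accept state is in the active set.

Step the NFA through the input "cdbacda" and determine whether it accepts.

initial (ε-close {0}): {0}
'c' @ 1: {1,2,3,4,6}
'd' @ 2: {3,4,5,6,7,8}
'b' @ 3: {7,8}
'a' @ 4: {9}  [accepting]
'c' @ 5: {}  — no active states
rest 'da' ignored (set empty)
final: {}; accept 9 not in set

Answer: REJECT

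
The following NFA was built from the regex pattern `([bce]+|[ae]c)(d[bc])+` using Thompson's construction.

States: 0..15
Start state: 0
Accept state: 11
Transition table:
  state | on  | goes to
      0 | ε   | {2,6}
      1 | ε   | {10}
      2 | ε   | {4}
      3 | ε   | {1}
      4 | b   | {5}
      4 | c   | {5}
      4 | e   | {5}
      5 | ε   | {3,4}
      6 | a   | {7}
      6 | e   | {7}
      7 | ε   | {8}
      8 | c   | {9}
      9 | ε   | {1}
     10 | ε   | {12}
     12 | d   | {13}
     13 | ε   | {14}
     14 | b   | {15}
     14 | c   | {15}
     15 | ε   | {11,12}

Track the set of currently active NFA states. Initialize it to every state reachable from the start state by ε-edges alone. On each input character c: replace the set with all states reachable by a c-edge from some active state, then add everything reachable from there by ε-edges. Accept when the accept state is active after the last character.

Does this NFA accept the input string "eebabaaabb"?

Answer: REJECT

Derivation:
start: ε-closure({0}) = {0,2,4,6}
'e' @ 1: {1,3,4,5,7,8,10,12}
'e' @ 2: {1,3,4,5,10,12}
'b' @ 3: {1,3,4,5,10,12}
'a' @ 4: {}  — state set empty
rest 'baaabb' ignored (set empty)
after full input: {}  (accept=11 not in)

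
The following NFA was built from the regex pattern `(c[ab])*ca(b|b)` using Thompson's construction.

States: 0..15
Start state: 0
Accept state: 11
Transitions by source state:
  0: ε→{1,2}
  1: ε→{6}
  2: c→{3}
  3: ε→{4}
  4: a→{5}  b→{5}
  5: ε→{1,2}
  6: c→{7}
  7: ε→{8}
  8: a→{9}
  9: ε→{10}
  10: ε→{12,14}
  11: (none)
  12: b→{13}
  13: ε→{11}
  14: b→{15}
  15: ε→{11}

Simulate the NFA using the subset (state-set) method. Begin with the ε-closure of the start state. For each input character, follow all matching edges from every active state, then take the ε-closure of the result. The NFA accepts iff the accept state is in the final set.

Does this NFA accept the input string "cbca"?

Answer: REJECT

Derivation:
S₀ = ε-closure({0}) = {0,1,2,6}
'c' @ 1: {3,4,7,8}
'b' @ 2: {1,2,5,6}
'c' @ 3: {3,4,7,8}
'a' @ 4: {1,2,5,6,9,10,12,14}
final: {1,2,5,6,9,10,12,14}; accept 11 not in set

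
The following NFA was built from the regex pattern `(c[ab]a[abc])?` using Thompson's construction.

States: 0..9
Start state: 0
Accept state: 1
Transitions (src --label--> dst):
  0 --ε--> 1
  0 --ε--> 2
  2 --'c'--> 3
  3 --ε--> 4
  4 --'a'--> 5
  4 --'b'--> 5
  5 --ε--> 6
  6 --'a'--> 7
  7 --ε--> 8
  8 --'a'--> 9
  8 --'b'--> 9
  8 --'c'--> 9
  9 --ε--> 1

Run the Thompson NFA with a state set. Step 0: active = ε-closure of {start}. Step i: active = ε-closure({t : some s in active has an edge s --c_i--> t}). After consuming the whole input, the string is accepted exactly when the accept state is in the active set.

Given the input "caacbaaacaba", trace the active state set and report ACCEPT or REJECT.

start: ε-closure({0}) = {0,1,2}
'c' @ 1: {3,4}
'a' @ 2: {5,6}
'a' @ 3: {7,8}
'c' @ 4: {1,9}  (accept∈set)
'b' @ 5: {}  — dead — no transitions
rest 'aaacaba' ignored (set empty)
after full input: {}  (accept=1 not in)

Answer: REJECT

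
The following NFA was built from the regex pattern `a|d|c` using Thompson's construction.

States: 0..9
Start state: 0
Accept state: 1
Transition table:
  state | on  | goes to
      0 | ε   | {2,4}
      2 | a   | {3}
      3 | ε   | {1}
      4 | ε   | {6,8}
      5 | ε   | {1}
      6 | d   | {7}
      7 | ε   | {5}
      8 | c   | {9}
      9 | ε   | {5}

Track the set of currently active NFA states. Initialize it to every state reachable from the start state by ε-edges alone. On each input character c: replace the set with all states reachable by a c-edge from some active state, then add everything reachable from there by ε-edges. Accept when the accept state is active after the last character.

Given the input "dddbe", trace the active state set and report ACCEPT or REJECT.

Answer: REJECT

Derivation:
start: ε-closure({0}) = {0,2,4,6,8}
'd' @ 1: {1,5,7}  (accept∈set)
'd' @ 2: {}  — state set empty
rest 'dbe' ignored (set empty)
end set {} — state 1 not in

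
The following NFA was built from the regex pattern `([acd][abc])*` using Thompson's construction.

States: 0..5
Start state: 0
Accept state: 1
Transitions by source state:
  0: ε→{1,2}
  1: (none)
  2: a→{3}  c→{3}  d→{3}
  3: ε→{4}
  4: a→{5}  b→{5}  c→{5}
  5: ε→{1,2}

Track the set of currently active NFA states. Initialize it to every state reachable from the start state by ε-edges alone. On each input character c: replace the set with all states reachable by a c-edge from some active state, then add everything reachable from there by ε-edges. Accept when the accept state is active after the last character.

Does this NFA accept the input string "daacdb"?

start: ε-closure({0}) = {0,1,2}
'd' @ 1: {3,4}
'a' @ 2: {1,2,5}  [accepting]
'a' @ 3: {3,4}
'c' @ 4: {1,2,5}  [accepting]
'd' @ 5: {3,4}
'b' @ 6: {1,2,5}  [accepting]
end set {1,2,5} — state 1 in

Answer: ACCEPT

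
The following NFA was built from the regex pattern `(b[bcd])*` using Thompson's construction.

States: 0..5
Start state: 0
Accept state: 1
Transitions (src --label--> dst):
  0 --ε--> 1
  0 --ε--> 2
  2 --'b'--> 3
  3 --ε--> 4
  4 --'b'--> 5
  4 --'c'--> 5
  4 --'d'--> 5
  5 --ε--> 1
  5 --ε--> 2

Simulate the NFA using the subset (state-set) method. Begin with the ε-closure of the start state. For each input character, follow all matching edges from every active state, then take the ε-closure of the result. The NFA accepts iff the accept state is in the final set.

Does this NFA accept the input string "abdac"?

Answer: REJECT

Trace:
start: ε-closure({0}) = {0,1,2}
'a' @ 1: {}  — dead — no transitions
rest 'bdac' ignored (set empty)
final: {}; accept 1 not in set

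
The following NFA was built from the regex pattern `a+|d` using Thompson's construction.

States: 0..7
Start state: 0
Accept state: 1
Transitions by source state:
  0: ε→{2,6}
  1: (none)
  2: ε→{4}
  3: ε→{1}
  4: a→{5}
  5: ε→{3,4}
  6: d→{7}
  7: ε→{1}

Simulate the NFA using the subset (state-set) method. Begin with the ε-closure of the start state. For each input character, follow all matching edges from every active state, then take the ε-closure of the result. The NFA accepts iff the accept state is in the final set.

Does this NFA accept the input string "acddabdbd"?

initial (ε-close {0}): {0,2,4,6}
'a' @ 1: {1,3,4,5}  [accepting]
'c' @ 2: {}  — state set empty
rest 'ddabdbd' ignored (set empty)
final: {}; accept 1 not in set

Answer: REJECT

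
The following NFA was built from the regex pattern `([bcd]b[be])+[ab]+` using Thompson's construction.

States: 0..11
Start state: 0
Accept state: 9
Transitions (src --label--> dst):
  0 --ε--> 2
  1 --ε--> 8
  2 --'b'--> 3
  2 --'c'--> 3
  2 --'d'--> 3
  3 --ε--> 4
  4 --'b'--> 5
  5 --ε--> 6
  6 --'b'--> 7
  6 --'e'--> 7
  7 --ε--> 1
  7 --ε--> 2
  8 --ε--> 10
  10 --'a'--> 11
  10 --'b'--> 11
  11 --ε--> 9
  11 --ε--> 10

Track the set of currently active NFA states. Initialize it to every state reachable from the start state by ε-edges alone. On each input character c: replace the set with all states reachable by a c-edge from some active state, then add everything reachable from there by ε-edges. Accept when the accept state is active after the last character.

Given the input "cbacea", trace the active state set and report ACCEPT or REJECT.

initial (ε-close {0}): {0,2}
'c' @ 1: {3,4}
'b' @ 2: {5,6}
'a' @ 3: {}  — no active states
rest 'cea' ignored (set empty)
after full input: {}  (accept=9 not in)

Answer: REJECT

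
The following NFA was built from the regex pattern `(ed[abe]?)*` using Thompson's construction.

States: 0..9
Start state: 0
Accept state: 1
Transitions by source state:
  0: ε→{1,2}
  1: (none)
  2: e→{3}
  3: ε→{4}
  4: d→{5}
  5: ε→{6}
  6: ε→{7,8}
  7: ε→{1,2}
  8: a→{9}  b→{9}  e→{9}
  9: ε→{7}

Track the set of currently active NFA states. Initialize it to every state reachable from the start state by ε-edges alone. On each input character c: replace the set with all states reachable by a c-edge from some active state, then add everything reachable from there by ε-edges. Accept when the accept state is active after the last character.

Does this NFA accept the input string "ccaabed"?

Answer: REJECT

Trace:
S₀ = ε-closure({0}) = {0,1,2}
'c' @ 1: {}  — state set empty
rest 'caabed' ignored (set empty)
final: {}; accept 1 not in set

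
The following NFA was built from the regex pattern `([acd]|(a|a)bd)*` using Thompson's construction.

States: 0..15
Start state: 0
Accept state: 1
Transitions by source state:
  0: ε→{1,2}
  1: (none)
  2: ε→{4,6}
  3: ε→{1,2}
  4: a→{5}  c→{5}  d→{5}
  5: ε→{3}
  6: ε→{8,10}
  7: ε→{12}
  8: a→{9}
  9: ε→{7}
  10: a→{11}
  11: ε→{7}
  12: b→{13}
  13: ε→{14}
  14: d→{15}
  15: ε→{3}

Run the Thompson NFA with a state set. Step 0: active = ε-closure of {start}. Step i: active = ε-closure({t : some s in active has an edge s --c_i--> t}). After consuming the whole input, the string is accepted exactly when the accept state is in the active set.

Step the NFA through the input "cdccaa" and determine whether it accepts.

S₀ = ε-closure({0}) = {0,1,2,4,6,8,10}
'c' @ 1: {1,2,3,4,5,6,8,10}  (accept∈set)
'd' @ 2: {1,2,3,4,5,6,8,10}  (accept∈set)
'c' @ 3: {1,2,3,4,5,6,8,10}  (accept∈set)
'c' @ 4: {1,2,3,4,5,6,8,10}  (accept∈set)
'a' @ 5: {1,2,3,4,5,6,7,8,9,10,11,12}  (accept∈set)
'a' @ 6: {1,2,3,4,5,6,7,8,9,10,11,12}  (accept∈set)
after full input: {1,2,3,4,5,6,7,8,9,10,11,12}  (accept=1 in)

Answer: ACCEPT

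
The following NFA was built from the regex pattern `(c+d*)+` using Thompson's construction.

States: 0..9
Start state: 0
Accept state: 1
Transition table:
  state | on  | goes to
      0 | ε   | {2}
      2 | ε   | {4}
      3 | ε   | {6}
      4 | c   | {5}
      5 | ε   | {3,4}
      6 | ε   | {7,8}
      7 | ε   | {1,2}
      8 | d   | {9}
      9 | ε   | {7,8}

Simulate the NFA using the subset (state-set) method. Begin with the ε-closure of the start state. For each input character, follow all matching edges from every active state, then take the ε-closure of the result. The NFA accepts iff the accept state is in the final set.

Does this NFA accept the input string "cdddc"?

Answer: ACCEPT

Steps:
S₀ = ε-closure({0}) = {0,2,4}
'c' @ 1: {1,2,3,4,5,6,7,8}  [accepting]
'd' @ 2: {1,2,4,7,8,9}  [accepting]
'd' @ 3: {1,2,4,7,8,9}  [accepting]
'd' @ 4: {1,2,4,7,8,9}  [accepting]
'c' @ 5: {1,2,3,4,5,6,7,8}  [accepting]
end set {1,2,3,4,5,6,7,8} — state 1 in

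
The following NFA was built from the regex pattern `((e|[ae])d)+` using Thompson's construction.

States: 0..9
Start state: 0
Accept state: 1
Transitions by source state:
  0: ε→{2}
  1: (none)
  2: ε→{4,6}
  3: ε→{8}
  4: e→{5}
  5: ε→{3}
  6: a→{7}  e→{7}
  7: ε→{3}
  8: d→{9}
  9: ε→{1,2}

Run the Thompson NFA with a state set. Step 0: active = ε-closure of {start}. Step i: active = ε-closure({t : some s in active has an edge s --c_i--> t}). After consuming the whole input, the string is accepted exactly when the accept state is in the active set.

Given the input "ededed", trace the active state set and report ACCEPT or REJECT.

initial (ε-close {0}): {0,2,4,6}
'e' @ 1: {3,5,7,8}
'd' @ 2: {1,2,4,6,9}  ✓accept
'e' @ 3: {3,5,7,8}
'd' @ 4: {1,2,4,6,9}  ✓accept
'e' @ 5: {3,5,7,8}
'd' @ 6: {1,2,4,6,9}  ✓accept
after full input: {1,2,4,6,9}  (accept=1 in)

Answer: ACCEPT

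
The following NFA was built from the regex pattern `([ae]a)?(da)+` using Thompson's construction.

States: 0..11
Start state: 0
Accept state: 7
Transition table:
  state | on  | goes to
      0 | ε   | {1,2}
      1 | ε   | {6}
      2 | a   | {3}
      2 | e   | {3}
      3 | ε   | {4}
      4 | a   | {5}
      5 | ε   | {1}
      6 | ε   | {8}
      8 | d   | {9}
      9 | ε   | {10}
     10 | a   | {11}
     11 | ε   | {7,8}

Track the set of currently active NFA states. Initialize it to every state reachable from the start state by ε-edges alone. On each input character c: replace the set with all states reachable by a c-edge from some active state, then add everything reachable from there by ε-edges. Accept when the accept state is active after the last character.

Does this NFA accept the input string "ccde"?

S₀ = ε-closure({0}) = {0,1,2,6,8}
'c' @ 1: {}  — state set empty
rest 'cde' ignored (set empty)
after full input: {}  (accept=7 not in)

Answer: REJECT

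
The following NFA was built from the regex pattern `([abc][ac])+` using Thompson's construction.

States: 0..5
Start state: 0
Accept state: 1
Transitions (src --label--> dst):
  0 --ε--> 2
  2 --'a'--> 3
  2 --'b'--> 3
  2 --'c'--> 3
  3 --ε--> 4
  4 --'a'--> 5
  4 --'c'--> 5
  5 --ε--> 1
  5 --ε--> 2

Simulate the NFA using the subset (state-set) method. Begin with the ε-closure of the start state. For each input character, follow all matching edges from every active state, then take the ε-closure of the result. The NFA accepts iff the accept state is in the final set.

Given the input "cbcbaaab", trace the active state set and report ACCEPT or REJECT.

Answer: REJECT

Derivation:
initial (ε-close {0}): {0,2}
'c' @ 1: {3,4}
'b' @ 2: {}  — dead — no transitions
rest 'cbaaab' ignored (set empty)
end set {} — state 1 not in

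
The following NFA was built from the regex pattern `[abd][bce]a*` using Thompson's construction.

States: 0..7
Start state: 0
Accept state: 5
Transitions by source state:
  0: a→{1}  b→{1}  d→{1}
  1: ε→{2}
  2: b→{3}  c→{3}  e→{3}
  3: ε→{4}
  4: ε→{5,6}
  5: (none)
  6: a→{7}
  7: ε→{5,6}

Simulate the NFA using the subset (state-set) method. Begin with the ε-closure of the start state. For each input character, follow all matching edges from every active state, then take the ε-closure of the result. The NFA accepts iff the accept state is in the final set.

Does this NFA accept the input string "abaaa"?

Answer: ACCEPT

Derivation:
S₀ = ε-closure({0}) = {0}
'a' @ 1: {1,2}
'b' @ 2: {3,4,5,6}  (accept∈set)
'a' @ 3: {5,6,7}  (accept∈set)
'a' @ 4: {5,6,7}  (accept∈set)
'a' @ 5: {5,6,7}  (accept∈set)
after full input: {5,6,7}  (accept=5 in)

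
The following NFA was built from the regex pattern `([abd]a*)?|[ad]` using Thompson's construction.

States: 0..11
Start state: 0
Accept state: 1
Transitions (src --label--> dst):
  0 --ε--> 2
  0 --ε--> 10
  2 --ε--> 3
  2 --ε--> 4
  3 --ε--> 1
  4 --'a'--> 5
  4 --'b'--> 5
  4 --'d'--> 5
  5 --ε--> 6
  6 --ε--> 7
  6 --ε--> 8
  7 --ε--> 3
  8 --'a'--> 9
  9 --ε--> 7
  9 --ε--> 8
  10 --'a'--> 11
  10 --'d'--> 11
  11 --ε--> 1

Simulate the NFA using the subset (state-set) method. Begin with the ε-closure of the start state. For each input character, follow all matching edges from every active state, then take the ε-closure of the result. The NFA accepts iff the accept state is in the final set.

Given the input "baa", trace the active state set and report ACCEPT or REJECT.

start: ε-closure({0}) = {0,1,2,3,4,10}
'b' @ 1: {1,3,5,6,7,8}  [accepting]
'a' @ 2: {1,3,7,8,9}  [accepting]
'a' @ 3: {1,3,7,8,9}  [accepting]
after full input: {1,3,7,8,9}  (accept=1 in)

Answer: ACCEPT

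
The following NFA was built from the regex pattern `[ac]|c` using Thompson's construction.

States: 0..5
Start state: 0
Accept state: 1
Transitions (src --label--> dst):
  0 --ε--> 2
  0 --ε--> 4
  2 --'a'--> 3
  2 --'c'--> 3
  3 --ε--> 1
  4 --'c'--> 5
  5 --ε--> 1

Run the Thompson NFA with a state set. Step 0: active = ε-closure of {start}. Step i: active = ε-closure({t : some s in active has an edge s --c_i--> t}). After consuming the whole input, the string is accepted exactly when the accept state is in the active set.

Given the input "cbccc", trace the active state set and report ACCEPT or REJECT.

Answer: REJECT

Steps:
start: ε-closure({0}) = {0,2,4}
'c' @ 1: {1,3,5}  (accept∈set)
'b' @ 2: {}  — dead — no transitions
rest 'ccc' ignored (set empty)
end set {} — state 1 not in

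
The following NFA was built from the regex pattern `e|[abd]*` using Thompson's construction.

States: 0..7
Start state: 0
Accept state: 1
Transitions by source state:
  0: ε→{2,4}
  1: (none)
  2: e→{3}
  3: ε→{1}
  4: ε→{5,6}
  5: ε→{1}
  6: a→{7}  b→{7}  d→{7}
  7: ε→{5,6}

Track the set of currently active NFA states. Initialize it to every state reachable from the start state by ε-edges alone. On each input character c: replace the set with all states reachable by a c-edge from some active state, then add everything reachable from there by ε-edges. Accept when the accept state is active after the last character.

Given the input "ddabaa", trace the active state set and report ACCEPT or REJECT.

S₀ = ε-closure({0}) = {0,1,2,4,5,6}
'd' @ 1: {1,5,6,7}  [accepting]
'd' @ 2: {1,5,6,7}  [accepting]
'a' @ 3: {1,5,6,7}  [accepting]
'b' @ 4: {1,5,6,7}  [accepting]
'a' @ 5: {1,5,6,7}  [accepting]
'a' @ 6: {1,5,6,7}  [accepting]
final: {1,5,6,7}; accept 1 in set

Answer: ACCEPT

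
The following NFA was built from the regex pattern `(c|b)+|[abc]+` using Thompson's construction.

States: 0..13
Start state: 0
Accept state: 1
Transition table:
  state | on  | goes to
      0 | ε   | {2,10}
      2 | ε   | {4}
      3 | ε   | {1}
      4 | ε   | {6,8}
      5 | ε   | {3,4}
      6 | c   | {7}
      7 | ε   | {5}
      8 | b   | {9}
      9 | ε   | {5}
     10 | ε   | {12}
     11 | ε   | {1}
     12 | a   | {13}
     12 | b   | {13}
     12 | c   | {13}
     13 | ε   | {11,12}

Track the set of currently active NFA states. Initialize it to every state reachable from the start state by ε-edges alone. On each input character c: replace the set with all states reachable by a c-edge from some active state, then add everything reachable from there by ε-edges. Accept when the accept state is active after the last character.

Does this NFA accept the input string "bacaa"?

Answer: ACCEPT

Steps:
initial (ε-close {0}): {0,2,4,6,8,10,12}
'b' @ 1: {1,3,4,5,6,8,9,11,12,13}  [accepting]
'a' @ 2: {1,11,12,13}  [accepting]
'c' @ 3: {1,11,12,13}  [accepting]
'a' @ 4: {1,11,12,13}  [accepting]
'a' @ 5: {1,11,12,13}  [accepting]
end set {1,11,12,13} — state 1 in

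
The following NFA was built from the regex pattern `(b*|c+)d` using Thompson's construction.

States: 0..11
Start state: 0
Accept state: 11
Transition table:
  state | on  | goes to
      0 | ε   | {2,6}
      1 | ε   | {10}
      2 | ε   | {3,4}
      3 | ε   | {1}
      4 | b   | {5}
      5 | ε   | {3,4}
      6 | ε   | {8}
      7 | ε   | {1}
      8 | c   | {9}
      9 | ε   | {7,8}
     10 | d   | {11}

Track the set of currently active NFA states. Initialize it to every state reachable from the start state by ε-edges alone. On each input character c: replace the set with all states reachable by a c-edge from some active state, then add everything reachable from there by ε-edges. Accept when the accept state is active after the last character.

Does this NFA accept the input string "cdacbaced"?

Answer: REJECT

Derivation:
initial (ε-close {0}): {0,1,2,3,4,6,8,10}
'c' @ 1: {1,7,8,9,10}
'd' @ 2: {11}  ✓accept
'a' @ 3: {}  — no active states
rest 'cbaced' ignored (set empty)
end set {} — state 11 not in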